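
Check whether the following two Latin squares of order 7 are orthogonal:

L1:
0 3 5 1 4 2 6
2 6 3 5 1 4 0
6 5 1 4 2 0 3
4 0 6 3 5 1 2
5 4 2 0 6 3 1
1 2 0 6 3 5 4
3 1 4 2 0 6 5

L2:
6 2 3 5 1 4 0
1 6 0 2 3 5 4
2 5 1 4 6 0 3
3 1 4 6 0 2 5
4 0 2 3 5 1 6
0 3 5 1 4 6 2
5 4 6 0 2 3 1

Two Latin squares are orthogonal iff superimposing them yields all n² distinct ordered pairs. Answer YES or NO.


Form the n² = 49 superimposed pairs (L1[i][j], L2[i][j]), row by row (rows and columns indexed from 0):
row 0: (0,6) (3,2) (5,3) (1,5) (4,1) (2,4) (6,0)
row 1: (2,1) (6,6) (3,0) (5,2) (1,3) (4,5) (0,4)
row 2: (6,2) (5,5) (1,1) (4,4) (2,6) (0,0) (3,3)
row 3: (4,3) (0,1) (6,4) (3,6) (5,0) (1,2) (2,5)
row 4: (5,4) (4,0) (2,2) (0,3) (6,5) (3,1) (1,6)
row 5: (1,0) (2,3) (0,5) (6,1) (3,4) (5,6) (4,2)
row 6: (3,5) (1,4) (4,6) (2,0) (0,2) (6,3) (5,1)
Orthogonality requires all 49 pairs distinct.
Check by first coordinate: for each symbol s of L1, list the L2 entries in the n cells where L1 = s; they must all differ.
  L1 = 0: L2 entries (in reading order) 6, 4, 0, 1, 3, 5, 2 — all 7 distinct ✓
  L1 = 1: L2 entries (in reading order) 5, 3, 1, 2, 6, 0, 4 — all 7 distinct ✓
  L1 = 2: L2 entries (in reading order) 4, 1, 6, 5, 2, 3, 0 — all 7 distinct ✓
  L1 = 3: L2 entries (in reading order) 2, 0, 3, 6, 1, 4, 5 — all 7 distinct ✓
  L1 = 4: L2 entries (in reading order) 1, 5, 4, 3, 0, 2, 6 — all 7 distinct ✓
  L1 = 5: L2 entries (in reading order) 3, 2, 5, 0, 4, 6, 1 — all 7 distinct ✓
  L1 = 6: L2 entries (in reading order) 0, 6, 2, 4, 5, 1, 3 — all 7 distinct ✓
Every symbol of L1 meets every symbol of L2 exactly once, so all 49 pairs are distinct (49 of 49).
Conclusion: YES.

YES


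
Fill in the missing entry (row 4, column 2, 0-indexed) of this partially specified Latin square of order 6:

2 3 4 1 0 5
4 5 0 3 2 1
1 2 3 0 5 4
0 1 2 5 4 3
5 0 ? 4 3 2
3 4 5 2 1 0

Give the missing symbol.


Row 4 contains symbols [0, 2, 3, 4, 5] — missing [1].
Column 2 contains symbols [0, 2, 3, 4, 5] — missing [1].
The missing symbol must appear in both missing sets; intersection = [1].
Therefore the hidden value is 1.

Missing value = 1.


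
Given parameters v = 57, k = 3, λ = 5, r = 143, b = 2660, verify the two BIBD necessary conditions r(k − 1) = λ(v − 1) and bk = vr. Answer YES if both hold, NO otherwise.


Condition (i): r(k − 1) = 143·2 = 286; λ(v − 1) = 5·56 = 280. Match? NO.
Condition (ii): bk = 2660·3 = 7980; vr = 57·143 = 8151. Match? NO.
Both conditions hold? NO.

NO


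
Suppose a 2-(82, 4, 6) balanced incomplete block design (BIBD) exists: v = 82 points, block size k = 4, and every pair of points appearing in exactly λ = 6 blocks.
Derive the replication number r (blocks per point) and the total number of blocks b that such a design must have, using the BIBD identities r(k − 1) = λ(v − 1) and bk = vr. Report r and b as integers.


Any 2-(v, k, λ) BIBD satisfies two necessary conditions:
  (i)  Each point sits in r blocks, and counting incidences through any fixed point gives r(k − 1) = λ(v − 1), so r = λ(v − 1)/(k − 1).
  (ii) Total incidences bk = vr, so b = vr/k.
Step 1: r = λ(v − 1)/(k − 1) = 6·(82 − 1)/(4 − 1) = 6·81/3 = 486/3 = 162.
Step 2: b = vr/k = 82·162/4 = 13284/4 = 3321.
Check integrality: r = 162 ∈ Z ✓, b = 3321 ∈ Z ✓.
(These identities are necessary conditions: they determine r and b for any design with these parameters, but do not by themselves prove that one exists.)

r = 162, b = 3321.


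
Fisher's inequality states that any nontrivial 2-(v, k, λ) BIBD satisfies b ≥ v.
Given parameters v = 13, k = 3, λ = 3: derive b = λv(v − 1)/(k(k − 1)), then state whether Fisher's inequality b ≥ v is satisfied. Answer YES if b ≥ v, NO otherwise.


b = λv(v − 1)/(k(k − 1)) = 3·13·12/(3·2) = 468/6 = 78.
Compare with v = 13: b ≥ v, so Fisher's inequality holds.

YES


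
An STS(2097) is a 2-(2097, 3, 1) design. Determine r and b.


An STS(v) is a 2-(v, 3, 1) BIBD: block size k = 3, λ = 1.
Replication: r(k − 1) = λ(v − 1) ⇒ r·2 = 2097 − 1 = 2096 ⇒ r = 1048.
Block count: bk = vr ⇒ b·3 = 2097·1048 = 2197656 ⇒ b = 732552.

r = 1048, b = 732552.


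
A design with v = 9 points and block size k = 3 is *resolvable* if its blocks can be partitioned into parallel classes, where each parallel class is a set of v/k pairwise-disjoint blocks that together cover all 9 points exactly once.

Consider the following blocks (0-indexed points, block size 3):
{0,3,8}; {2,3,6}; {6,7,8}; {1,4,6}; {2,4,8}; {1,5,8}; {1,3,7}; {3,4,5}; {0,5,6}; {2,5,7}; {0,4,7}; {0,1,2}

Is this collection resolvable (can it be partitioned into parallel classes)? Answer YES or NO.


v = 9, block size k = 3, number of blocks = 12.
For resolvability, blocks must partition into parallel classes of size v/k = 3.
Total blocks must therefore be a multiple of 3: 12 = 3·4 + 0 ⇒ divisible ✓.
Greedy packing gives 4 candidate class(es). Each should be a full parallel class (size 3, covers all 9 points).
  Class 1 (3 blocks): {0,3,8}; {1,4,6}; {2,5,7}. Points covered: [0, 1, 2, 3, 4, 5, 6, 7, 8].
  Class 2 (3 blocks): {2,3,6}; {1,5,8}; {0,4,7}. Points covered: [0, 1, 2, 3, 4, 5, 6, 7, 8].
  Class 3 (3 blocks): {6,7,8}; {3,4,5}; {0,1,2}. Points covered: [0, 1, 2, 3, 4, 5, 6, 7, 8].
  Class 4 (3 blocks): {2,4,8}; {1,3,7}; {0,5,6}. Points covered: [0, 1, 2, 3, 4, 5, 6, 7, 8].
All classes full (size 3)? YES. All classes cover every point? YES.
Resolvable? YES.

YES


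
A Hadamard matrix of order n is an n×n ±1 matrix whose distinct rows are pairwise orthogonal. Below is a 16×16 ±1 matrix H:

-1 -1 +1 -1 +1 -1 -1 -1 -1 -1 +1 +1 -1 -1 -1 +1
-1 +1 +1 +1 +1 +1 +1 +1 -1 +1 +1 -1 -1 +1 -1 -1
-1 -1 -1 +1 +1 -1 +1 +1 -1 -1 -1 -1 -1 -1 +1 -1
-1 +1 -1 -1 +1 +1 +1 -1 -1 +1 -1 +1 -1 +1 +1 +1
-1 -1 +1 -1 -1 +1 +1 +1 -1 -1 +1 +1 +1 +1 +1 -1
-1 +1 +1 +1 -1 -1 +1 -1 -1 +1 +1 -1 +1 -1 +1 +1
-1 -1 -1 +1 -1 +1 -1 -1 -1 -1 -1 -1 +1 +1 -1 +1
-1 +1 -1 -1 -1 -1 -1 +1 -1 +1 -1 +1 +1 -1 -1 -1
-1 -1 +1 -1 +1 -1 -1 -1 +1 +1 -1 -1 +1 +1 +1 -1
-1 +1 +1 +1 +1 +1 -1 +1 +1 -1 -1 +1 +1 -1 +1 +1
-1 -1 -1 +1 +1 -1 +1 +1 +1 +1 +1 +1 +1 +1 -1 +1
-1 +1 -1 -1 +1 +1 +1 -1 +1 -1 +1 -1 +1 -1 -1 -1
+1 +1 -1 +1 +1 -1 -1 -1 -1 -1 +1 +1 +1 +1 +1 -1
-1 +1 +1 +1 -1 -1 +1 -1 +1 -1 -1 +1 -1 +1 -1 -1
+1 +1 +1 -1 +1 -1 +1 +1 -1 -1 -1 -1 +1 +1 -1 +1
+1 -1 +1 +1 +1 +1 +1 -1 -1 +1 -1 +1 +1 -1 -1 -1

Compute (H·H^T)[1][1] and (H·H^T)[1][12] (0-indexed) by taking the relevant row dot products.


Row 1 of H: [-1, 1, 1, 1, 1, 1, 1, 1, -1, 1, 1, -1, -1, 1, -1, -1].
Row 12 of H: [1, 1, -1, 1, 1, -1, -1, -1, -1, -1, 1, 1, 1, 1, 1, -1].
(H·H^T)[1][1] = Σ_j H[1][j]·H[1][j] = (-1)² + (1)² + (1)² + (1)² + (1)² + (1)² + (1)² + (1)² + (-1)² + (1)² + (1)² + (-1)² + (-1)² + (1)² + (-1)² + (-1)² = 1 + 1 + 1 + 1 + 1 + 1 + 1 + 1 + 1 + 1 + 1 + 1 + 1 + 1 + 1 + 1 = 16.
(H·H^T)[1][12] = Σ_j H[1][j]·H[12][j] = (-1)·(1) + (1)·(1) + (1)·(-1) + (1)·(1) + (1)·(1) + (1)·(-1) + (1)·(-1) + (1)·(-1) + (-1)·(-1) + (1)·(-1) + (1)·(1) + (-1)·(1) + (-1)·(1) + (1)·(1) + (-1)·(1) + (-1)·(-1) = -1 + 1 + -1 + 1 + 1 + -1 + -1 + -1 + 1 + -1 + 1 + -1 + -1 + 1 + -1 + 1 = -2.
Rows 1 and 12 are not orthogonal (dot product = -2 ≠ 0), so H is not a Hadamard matrix.

(1,1) entry = 16; (1,12) entry = -2.


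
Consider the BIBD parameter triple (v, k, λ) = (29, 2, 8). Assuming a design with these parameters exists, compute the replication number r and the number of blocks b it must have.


Any 2-(v, k, λ) BIBD satisfies two necessary conditions:
  (i)  Each point sits in r blocks, and counting incidences through any fixed point gives r(k − 1) = λ(v − 1), so r = λ(v − 1)/(k − 1).
  (ii) Total incidences bk = vr, so b = vr/k.
Step 1: r = λ(v − 1)/(k − 1) = 8·(29 − 1)/(2 − 1) = 8·28/1 = 224/1 = 224.
Step 2: b = vr/k = 29·224/2 = 6496/2 = 3248.
Check integrality: r = 224 ∈ Z ✓, b = 3248 ∈ Z ✓.
(These identities are necessary conditions: they determine r and b for any design with these parameters, but do not by themselves prove that one exists.)

r = 224, b = 3248.


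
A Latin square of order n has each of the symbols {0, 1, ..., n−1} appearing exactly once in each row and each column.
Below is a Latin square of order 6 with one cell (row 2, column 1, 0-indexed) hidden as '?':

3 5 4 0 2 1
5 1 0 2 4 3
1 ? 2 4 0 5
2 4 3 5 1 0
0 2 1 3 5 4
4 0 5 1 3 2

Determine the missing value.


Row 2 contains symbols [0, 1, 2, 4, 5] — missing [3].
Column 1 contains symbols [0, 1, 2, 4, 5] — missing [3].
The missing symbol must appear in both missing sets; intersection = [3].
Therefore the hidden value is 3.

Missing value = 3.


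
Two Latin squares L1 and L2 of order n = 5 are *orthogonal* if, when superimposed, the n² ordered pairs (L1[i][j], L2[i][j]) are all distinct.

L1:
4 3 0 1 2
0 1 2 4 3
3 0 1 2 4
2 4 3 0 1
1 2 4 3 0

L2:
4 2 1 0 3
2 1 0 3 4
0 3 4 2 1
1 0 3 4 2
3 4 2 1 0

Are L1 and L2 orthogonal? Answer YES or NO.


Form the n² = 25 superimposed pairs (L1[i][j], L2[i][j]), row by row (rows and columns indexed from 0):
row 0: (4,4) (3,2) (0,1) (1,0) (2,3)
row 1: (0,2) (1,1) (2,0) (4,3) (3,4)
row 2: (3,0) (0,3) (1,4) (2,2) (4,1)
row 3: (2,1) (4,0) (3,3) (0,4) (1,2)
row 4: (1,3) (2,4) (4,2) (3,1) (0,0)
Orthogonality requires all 25 pairs distinct.
Check by first coordinate: for each symbol s of L1, list the L2 entries in the n cells where L1 = s; they must all differ.
  L1 = 0: L2 entries (in reading order) 1, 2, 3, 4, 0 — all 5 distinct ✓
  L1 = 1: L2 entries (in reading order) 0, 1, 4, 2, 3 — all 5 distinct ✓
  L1 = 2: L2 entries (in reading order) 3, 0, 2, 1, 4 — all 5 distinct ✓
  L1 = 3: L2 entries (in reading order) 2, 4, 0, 3, 1 — all 5 distinct ✓
  L1 = 4: L2 entries (in reading order) 4, 3, 1, 0, 2 — all 5 distinct ✓
Every symbol of L1 meets every symbol of L2 exactly once, so all 25 pairs are distinct (25 of 25).
Conclusion: YES.

YES


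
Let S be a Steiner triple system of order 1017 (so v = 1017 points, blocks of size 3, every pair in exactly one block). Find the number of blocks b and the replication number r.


An STS(v) is a 2-(v, 3, 1) BIBD: block size k = 3, λ = 1.
Replication: r(k − 1) = λ(v − 1) ⇒ r·2 = 1017 − 1 = 1016 ⇒ r = 508.
Block count: bk = vr ⇒ b·3 = 1017·508 = 516636 ⇒ b = 172212.

r = 508, b = 172212.


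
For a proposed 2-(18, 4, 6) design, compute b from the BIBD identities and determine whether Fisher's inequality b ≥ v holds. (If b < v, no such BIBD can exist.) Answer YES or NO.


b = λv(v − 1)/(k(k − 1)) = 6·18·17/(4·3) = 1836/12 = 153.
Compare with v = 18: b ≥ v, so Fisher's inequality holds.

YES


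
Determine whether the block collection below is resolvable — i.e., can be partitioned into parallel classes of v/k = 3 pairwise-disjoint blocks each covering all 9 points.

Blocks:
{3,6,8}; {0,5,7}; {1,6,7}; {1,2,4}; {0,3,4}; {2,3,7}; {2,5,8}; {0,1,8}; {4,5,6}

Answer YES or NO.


v = 9, block size k = 3, number of blocks = 9.
For resolvability, blocks must partition into parallel classes of size v/k = 3.
Total blocks must therefore be a multiple of 3: 9 = 3·3 + 0 ⇒ divisible ✓.
Greedy packing gives 3 candidate class(es). Each should be a full parallel class (size 3, covers all 9 points).
  Class 1 (3 blocks): {3,6,8}; {0,5,7}; {1,2,4}. Points covered: [0, 1, 2, 3, 4, 5, 6, 7, 8].
  Class 2 (3 blocks): {1,6,7}; {0,3,4}; {2,5,8}. Points covered: [0, 1, 2, 3, 4, 5, 6, 7, 8].
  Class 3 (3 blocks): {2,3,7}; {0,1,8}; {4,5,6}. Points covered: [0, 1, 2, 3, 4, 5, 6, 7, 8].
All classes full (size 3)? YES. All classes cover every point? YES.
Resolvable? YES.

YES


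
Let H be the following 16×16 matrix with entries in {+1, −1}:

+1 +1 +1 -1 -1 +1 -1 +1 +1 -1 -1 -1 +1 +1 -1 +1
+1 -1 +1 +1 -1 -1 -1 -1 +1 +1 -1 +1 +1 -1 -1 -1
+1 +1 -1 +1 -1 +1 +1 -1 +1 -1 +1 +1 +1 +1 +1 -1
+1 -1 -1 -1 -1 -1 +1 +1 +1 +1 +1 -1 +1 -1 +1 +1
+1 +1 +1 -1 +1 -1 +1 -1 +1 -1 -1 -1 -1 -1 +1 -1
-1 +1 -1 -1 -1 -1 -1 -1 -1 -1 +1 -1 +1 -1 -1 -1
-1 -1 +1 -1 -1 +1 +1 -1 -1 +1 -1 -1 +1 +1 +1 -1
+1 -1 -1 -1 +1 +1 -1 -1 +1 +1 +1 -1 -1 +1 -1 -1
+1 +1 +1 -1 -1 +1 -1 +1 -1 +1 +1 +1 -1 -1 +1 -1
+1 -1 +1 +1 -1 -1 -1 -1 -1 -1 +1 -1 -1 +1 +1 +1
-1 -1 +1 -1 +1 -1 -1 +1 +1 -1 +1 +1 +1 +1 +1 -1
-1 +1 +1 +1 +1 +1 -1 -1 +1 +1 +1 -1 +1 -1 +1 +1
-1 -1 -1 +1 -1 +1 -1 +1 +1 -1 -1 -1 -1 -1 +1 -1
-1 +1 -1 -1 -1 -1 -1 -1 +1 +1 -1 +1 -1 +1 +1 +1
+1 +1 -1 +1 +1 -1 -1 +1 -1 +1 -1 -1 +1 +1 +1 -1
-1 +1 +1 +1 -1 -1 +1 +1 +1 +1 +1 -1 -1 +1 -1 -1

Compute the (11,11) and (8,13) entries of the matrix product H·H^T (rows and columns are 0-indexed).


Row 8 of H: [1, 1, 1, -1, -1, 1, -1, 1, -1, 1, 1, 1, -1, -1, 1, -1].
Row 11 of H: [-1, 1, 1, 1, 1, 1, -1, -1, 1, 1, 1, -1, 1, -1, 1, 1].
Row 13 of H: [-1, 1, -1, -1, -1, -1, -1, -1, 1, 1, -1, 1, -1, 1, 1, 1].
(H·H^T)[11][11] = Σ_j H[11][j]·H[11][j] = (-1)² + (1)² + (1)² + (1)² + (1)² + (1)² + (-1)² + (-1)² + (1)² + (1)² + (1)² + (-1)² + (1)² + (-1)² + (1)² + (1)² = 1 + 1 + 1 + 1 + 1 + 1 + 1 + 1 + 1 + 1 + 1 + 1 + 1 + 1 + 1 + 1 = 16.
(H·H^T)[8][13] = Σ_j H[8][j]·H[13][j] = (1)·(-1) + (1)·(1) + (1)·(-1) + (-1)·(-1) + (-1)·(-1) + (1)·(-1) + (-1)·(-1) + (1)·(-1) + (-1)·(1) + (1)·(1) + (1)·(-1) + (1)·(1) + (-1)·(-1) + (-1)·(1) + (1)·(1) + (-1)·(1) = -1 + 1 + -1 + 1 + 1 + -1 + 1 + -1 + -1 + 1 + -1 + 1 + 1 + -1 + 1 + -1 = 0.
So rows 8 and 13 are orthogonal; the diagonal entry equals n = 16.

(11,11) entry = 16; (8,13) entry = 0.


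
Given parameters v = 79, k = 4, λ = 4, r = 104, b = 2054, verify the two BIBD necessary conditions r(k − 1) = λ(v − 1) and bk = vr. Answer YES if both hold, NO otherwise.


Condition (i): r(k − 1) = 104·3 = 312; λ(v − 1) = 4·78 = 312. Match? YES.
Condition (ii): bk = 2054·4 = 8216; vr = 79·104 = 8216. Match? YES.
Both conditions hold? YES.

YES


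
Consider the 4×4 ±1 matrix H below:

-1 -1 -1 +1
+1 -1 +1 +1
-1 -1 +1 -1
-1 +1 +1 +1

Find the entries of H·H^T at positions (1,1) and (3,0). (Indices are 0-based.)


Row 0 of H: [-1, -1, -1, 1].
Row 1 of H: [1, -1, 1, 1].
Row 3 of H: [-1, 1, 1, 1].
(H·H^T)[1][1] = Σ_j H[1][j]·H[1][j] = (1)² + (-1)² + (1)² + (1)² = 1 + 1 + 1 + 1 = 4.
(H·H^T)[3][0] = Σ_j H[3][j]·H[0][j] = (-1)·(-1) + (1)·(-1) + (1)·(-1) + (1)·(1) = 1 + -1 + -1 + 1 = 0.
So rows 3 and 0 are orthogonal; the diagonal entry equals n = 4.

(1,1) entry = 4; (3,0) entry = 0.


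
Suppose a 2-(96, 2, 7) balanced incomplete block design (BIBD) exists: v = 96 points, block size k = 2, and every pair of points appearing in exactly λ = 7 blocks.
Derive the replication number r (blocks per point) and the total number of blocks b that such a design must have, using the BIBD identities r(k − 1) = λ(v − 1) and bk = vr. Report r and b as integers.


Any 2-(v, k, λ) BIBD satisfies two necessary conditions:
  (i)  Each point sits in r blocks, and counting incidences through any fixed point gives r(k − 1) = λ(v − 1), so r = λ(v − 1)/(k − 1).
  (ii) Total incidences bk = vr, so b = vr/k.
Step 1: r = λ(v − 1)/(k − 1) = 7·(96 − 1)/(2 − 1) = 7·95/1 = 665/1 = 665.
Step 2: b = vr/k = 96·665/2 = 63840/2 = 31920.
Check integrality: r = 665 ∈ Z ✓, b = 31920 ∈ Z ✓.
(These identities are necessary conditions: they determine r and b for any design with these parameters, but do not by themselves prove that one exists.)

r = 665, b = 31920.


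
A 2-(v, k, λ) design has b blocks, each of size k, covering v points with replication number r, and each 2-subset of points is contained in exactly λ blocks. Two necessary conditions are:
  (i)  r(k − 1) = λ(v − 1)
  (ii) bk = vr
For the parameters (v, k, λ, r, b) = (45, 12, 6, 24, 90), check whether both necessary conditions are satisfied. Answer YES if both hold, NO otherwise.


Condition (i): r(k − 1) = 24·11 = 264; λ(v − 1) = 6·44 = 264. Match? YES.
Condition (ii): bk = 90·12 = 1080; vr = 45·24 = 1080. Match? YES.
Both conditions hold? YES.

YES


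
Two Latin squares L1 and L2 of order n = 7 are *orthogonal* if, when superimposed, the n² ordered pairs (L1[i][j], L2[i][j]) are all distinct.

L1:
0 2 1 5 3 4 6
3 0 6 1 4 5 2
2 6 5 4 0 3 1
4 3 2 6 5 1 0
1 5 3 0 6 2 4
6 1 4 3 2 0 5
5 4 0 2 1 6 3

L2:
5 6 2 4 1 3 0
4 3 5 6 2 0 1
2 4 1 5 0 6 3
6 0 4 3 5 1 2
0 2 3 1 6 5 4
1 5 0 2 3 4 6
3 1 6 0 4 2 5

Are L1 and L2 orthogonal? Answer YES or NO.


Form the n² = 49 superimposed pairs (L1[i][j], L2[i][j]), row by row (rows and columns indexed from 0):
row 0: (0,5) (2,6) (1,2) (5,4) (3,1) (4,3) (6,0)
row 1: (3,4) (0,3) (6,5) (1,6) (4,2) (5,0) (2,1)
row 2: (2,2) (6,4) (5,1) (4,5) (0,0) (3,6) (1,3)
row 3: (4,6) (3,0) (2,4) (6,3) (5,5) (1,1) (0,2)
row 4: (1,0) (5,2) (3,3) (0,1) (6,6) (2,5) (4,4)
row 5: (6,1) (1,5) (4,0) (3,2) (2,3) (0,4) (5,6)
row 6: (5,3) (4,1) (0,6) (2,0) (1,4) (6,2) (3,5)
Orthogonality requires all 49 pairs distinct.
Check by first coordinate: for each symbol s of L1, list the L2 entries in the n cells where L1 = s; they must all differ.
  L1 = 0: L2 entries (in reading order) 5, 3, 0, 2, 1, 4, 6 — all 7 distinct ✓
  L1 = 1: L2 entries (in reading order) 2, 6, 3, 1, 0, 5, 4 — all 7 distinct ✓
  L1 = 2: L2 entries (in reading order) 6, 1, 2, 4, 5, 3, 0 — all 7 distinct ✓
  L1 = 3: L2 entries (in reading order) 1, 4, 6, 0, 3, 2, 5 — all 7 distinct ✓
  L1 = 4: L2 entries (in reading order) 3, 2, 5, 6, 4, 0, 1 — all 7 distinct ✓
  L1 = 5: L2 entries (in reading order) 4, 0, 1, 5, 2, 6, 3 — all 7 distinct ✓
  L1 = 6: L2 entries (in reading order) 0, 5, 4, 3, 6, 1, 2 — all 7 distinct ✓
Every symbol of L1 meets every symbol of L2 exactly once, so all 49 pairs are distinct (49 of 49).
Conclusion: YES.

YES


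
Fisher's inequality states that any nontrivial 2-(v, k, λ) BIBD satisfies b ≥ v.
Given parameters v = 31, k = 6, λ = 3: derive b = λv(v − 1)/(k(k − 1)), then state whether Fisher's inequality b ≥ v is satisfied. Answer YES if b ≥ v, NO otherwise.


b = λv(v − 1)/(k(k − 1)) = 3·31·30/(6·5) = 2790/30 = 93.
Compare with v = 31: b ≥ v, so Fisher's inequality holds.

YES


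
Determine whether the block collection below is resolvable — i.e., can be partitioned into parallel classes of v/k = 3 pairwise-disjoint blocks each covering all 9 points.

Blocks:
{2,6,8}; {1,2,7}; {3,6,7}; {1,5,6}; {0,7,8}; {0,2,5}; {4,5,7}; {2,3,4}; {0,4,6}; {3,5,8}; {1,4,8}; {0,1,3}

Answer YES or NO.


v = 9, block size k = 3, number of blocks = 12.
For resolvability, blocks must partition into parallel classes of size v/k = 3.
Total blocks must therefore be a multiple of 3: 12 = 3·4 + 0 ⇒ divisible ✓.
Greedy packing gives 4 candidate class(es). Each should be a full parallel class (size 3, covers all 9 points).
  Class 1 (3 blocks): {2,6,8}; {4,5,7}; {0,1,3}. Points covered: [0, 1, 2, 3, 4, 5, 6, 7, 8].
  Class 2 (3 blocks): {1,2,7}; {0,4,6}; {3,5,8}. Points covered: [0, 1, 2, 3, 4, 5, 6, 7, 8].
  Class 3 (3 blocks): {3,6,7}; {0,2,5}; {1,4,8}. Points covered: [0, 1, 2, 3, 4, 5, 6, 7, 8].
  Class 4 (3 blocks): {1,5,6}; {0,7,8}; {2,3,4}. Points covered: [0, 1, 2, 3, 4, 5, 6, 7, 8].
All classes full (size 3)? YES. All classes cover every point? YES.
Resolvable? YES.

YES


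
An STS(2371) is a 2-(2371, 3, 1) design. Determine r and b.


An STS(v) is a 2-(v, 3, 1) BIBD: block size k = 3, λ = 1.
Replication: r(k − 1) = λ(v − 1) ⇒ r·2 = 2371 − 1 = 2370 ⇒ r = 1185.
Block count: bk = vr ⇒ b·3 = 2371·1185 = 2809635 ⇒ b = 936545.
(Check via b = v(v − 1)/6 = 2371·2370/6 = 5619270/6 = 936545.)

r = 1185, b = 936545.


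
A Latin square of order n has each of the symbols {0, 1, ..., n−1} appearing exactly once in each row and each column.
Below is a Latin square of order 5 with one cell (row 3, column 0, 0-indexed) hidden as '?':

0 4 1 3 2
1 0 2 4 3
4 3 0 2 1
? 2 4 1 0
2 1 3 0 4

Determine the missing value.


Row 3 contains symbols [0, 1, 2, 4] — missing [3].
Column 0 contains symbols [0, 1, 2, 4] — missing [3].
The missing symbol must appear in both missing sets; intersection = [3].
Therefore the hidden value is 3.

Missing value = 3.


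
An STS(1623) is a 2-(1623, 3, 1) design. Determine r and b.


An STS(v) is a 2-(v, 3, 1) BIBD: block size k = 3, λ = 1.
Replication: r(k − 1) = λ(v − 1) ⇒ r·2 = 1623 − 1 = 1622 ⇒ r = 811.
Block count: b = v(v − 1)/6 = 1623·1622/6 = 2632506/6 = 438751.
(Check via bk = vr: 438751·3 = 1316253 = 1623·811 = 1316253 ✓.)

r = 811, b = 438751.


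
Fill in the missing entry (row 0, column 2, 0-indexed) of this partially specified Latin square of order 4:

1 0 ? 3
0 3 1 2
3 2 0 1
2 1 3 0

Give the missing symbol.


Row 0 contains symbols [0, 1, 3] — missing [2].
Column 2 contains symbols [0, 1, 3] — missing [2].
The missing symbol must appear in both missing sets; intersection = [2].
Therefore the hidden value is 2.

Missing value = 2.


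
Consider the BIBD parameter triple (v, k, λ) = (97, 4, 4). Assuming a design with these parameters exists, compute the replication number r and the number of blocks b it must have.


Any 2-(v, k, λ) BIBD satisfies two necessary conditions:
  (i)  Each point sits in r blocks, and counting incidences through any fixed point gives r(k − 1) = λ(v − 1), so r = λ(v − 1)/(k − 1).
  (ii) Total incidences bk = vr, so b = vr/k.
Step 1: r = λ(v − 1)/(k − 1) = 4·(97 − 1)/(4 − 1) = 4·96/3 = 384/3 = 128.
Step 2: b = vr/k = 97·128/4 = 12416/4 = 3104.
Check integrality: r = 128 ∈ Z ✓, b = 3104 ∈ Z ✓.
(These identities are necessary conditions: they determine r and b for any design with these parameters, but do not by themselves prove that one exists.)

r = 128, b = 3104.


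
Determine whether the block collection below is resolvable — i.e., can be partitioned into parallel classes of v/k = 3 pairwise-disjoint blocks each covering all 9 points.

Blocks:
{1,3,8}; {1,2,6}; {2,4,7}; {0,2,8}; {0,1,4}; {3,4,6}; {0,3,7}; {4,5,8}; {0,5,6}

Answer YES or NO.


v = 9, block size k = 3, number of blocks = 9.
For resolvability, blocks must partition into parallel classes of size v/k = 3.
Total blocks must therefore be a multiple of 3: 9 = 3·3 + 0 ⇒ divisible ✓.
Consider block {0,2,8}. The only other block(s) in the collection disjoint from it are {3,4,6} — just 1 block(s). Any parallel class containing {0,2,8} would need 2 other blocks each disjoint from it, so no parallel class of size 3 can contain {0,2,8}.
Since every block must belong to some parallel class in a resolution, the collection cannot be partitioned into parallel classes.
Resolvable? NO.

NO


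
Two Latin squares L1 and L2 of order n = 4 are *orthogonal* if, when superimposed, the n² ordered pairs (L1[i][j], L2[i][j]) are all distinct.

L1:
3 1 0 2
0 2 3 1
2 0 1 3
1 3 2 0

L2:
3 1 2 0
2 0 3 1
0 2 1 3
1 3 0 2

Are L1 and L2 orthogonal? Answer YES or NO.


Form the n² = 16 superimposed pairs (L1[i][j], L2[i][j]), row by row (rows and columns indexed from 0):
row 0: (3,3) (1,1) (0,2) (2,0)
row 1: (0,2) (2,0) (3,3) (1,1)
row 2: (2,0) (0,2) (1,1) (3,3)
row 3: (1,1) (3,3) (2,0) (0,2)
Orthogonality requires all 16 pairs distinct.
But the pair (0,2) repeats: cell (0,2) has L1 = 0, L2 = 2, and cell (1,0) has L1 = 0, L2 = 2.
A repeated pair means some other pair never occurs (only 4 distinct pairs out of 16), so the squares are not orthogonal.
Conclusion: NO.

NO


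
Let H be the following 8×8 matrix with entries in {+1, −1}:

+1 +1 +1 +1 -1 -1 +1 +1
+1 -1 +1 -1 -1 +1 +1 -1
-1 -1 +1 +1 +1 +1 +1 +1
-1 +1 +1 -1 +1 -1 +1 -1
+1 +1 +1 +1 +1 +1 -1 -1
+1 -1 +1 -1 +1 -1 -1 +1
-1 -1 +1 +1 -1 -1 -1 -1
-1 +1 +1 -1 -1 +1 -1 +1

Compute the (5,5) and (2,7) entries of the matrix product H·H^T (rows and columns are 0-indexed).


Row 2 of H: [-1, -1, 1, 1, 1, 1, 1, 1].
Row 5 of H: [1, -1, 1, -1, 1, -1, -1, 1].
Row 7 of H: [-1, 1, 1, -1, -1, 1, -1, 1].
(H·H^T)[5][5] = Σ_j H[5][j]·H[5][j] = (1)² + (-1)² + (1)² + (-1)² + (1)² + (-1)² + (-1)² + (1)² = 1 + 1 + 1 + 1 + 1 + 1 + 1 + 1 = 8.
(H·H^T)[2][7] = Σ_j H[2][j]·H[7][j] = (-1)·(-1) + (-1)·(1) + (1)·(1) + (1)·(-1) + (1)·(-1) + (1)·(1) + (1)·(-1) + (1)·(1) = 1 + -1 + 1 + -1 + -1 + 1 + -1 + 1 = 0.
So rows 2 and 7 are orthogonal; the diagonal entry equals n = 8.

(5,5) entry = 8; (2,7) entry = 0.


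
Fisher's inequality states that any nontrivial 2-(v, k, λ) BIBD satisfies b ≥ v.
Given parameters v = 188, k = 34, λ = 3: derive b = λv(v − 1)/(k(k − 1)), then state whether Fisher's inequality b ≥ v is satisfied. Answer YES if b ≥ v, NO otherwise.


b = λv(v − 1)/(k(k − 1)) = 3·188·187/(34·33) = 105468/1122 = 94.
Compare with v = 188: b < v, so Fisher's inequality fails.

NO


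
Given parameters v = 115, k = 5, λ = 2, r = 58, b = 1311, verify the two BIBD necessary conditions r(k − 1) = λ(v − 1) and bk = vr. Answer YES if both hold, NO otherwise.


Condition (i): r(k − 1) = 58·4 = 232; λ(v − 1) = 2·114 = 228. Match? NO.
Condition (ii): bk = 1311·5 = 6555; vr = 115·58 = 6670. Match? NO.
Both conditions hold? NO.

NO


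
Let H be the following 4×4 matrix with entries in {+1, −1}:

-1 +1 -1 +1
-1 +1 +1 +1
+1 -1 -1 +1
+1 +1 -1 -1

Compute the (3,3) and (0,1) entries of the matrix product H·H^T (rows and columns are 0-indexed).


Row 0 of H: [-1, 1, -1, 1].
Row 1 of H: [-1, 1, 1, 1].
Row 3 of H: [1, 1, -1, -1].
(H·H^T)[3][3] = Σ_j H[3][j]·H[3][j] = (1)² + (1)² + (-1)² + (-1)² = 1 + 1 + 1 + 1 = 4.
(H·H^T)[0][1] = Σ_j H[0][j]·H[1][j] = (-1)·(-1) + (1)·(1) + (-1)·(1) + (1)·(1) = 1 + 1 + -1 + 1 = 2.
Rows 0 and 1 are not orthogonal (dot product = 2 ≠ 0), so H is not a Hadamard matrix.

(3,3) entry = 4; (0,1) entry = 2.


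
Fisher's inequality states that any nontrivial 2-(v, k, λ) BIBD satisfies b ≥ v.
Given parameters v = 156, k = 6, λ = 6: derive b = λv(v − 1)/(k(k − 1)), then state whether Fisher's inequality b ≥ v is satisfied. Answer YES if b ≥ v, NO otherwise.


b = λv(v − 1)/(k(k − 1)) = 6·156·155/(6·5) = 145080/30 = 4836.
Compare with v = 156: b ≥ v, so Fisher's inequality holds.

YES


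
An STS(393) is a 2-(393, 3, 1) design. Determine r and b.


An STS(v) is a 2-(v, 3, 1) BIBD: block size k = 3, λ = 1.
Replication: r(k − 1) = λ(v − 1) ⇒ r·2 = 393 − 1 = 392 ⇒ r = 196.
Block count: b = v(v − 1)/6 = 393·392/6 = 154056/6 = 25676.

r = 196, b = 25676.


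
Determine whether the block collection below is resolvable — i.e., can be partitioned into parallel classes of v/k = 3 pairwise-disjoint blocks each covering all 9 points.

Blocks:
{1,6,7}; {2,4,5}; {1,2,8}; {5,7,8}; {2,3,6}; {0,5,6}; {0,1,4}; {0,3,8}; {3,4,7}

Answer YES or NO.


v = 9, block size k = 3, number of blocks = 9.
For resolvability, blocks must partition into parallel classes of size v/k = 3.
Total blocks must therefore be a multiple of 3: 9 = 3·3 + 0 ⇒ divisible ✓.
Greedy packing gives 3 candidate class(es). Each should be a full parallel class (size 3, covers all 9 points).
  Class 1 (3 blocks): {1,6,7}; {2,4,5}; {0,3,8}. Points covered: [0, 1, 2, 3, 4, 5, 6, 7, 8].
  Class 2 (3 blocks): {1,2,8}; {0,5,6}; {3,4,7}. Points covered: [0, 1, 2, 3, 4, 5, 6, 7, 8].
  Class 3 (3 blocks): {5,7,8}; {2,3,6}; {0,1,4}. Points covered: [0, 1, 2, 3, 4, 5, 6, 7, 8].
All classes full (size 3)? YES. All classes cover every point? YES.
Resolvable? YES.

YES


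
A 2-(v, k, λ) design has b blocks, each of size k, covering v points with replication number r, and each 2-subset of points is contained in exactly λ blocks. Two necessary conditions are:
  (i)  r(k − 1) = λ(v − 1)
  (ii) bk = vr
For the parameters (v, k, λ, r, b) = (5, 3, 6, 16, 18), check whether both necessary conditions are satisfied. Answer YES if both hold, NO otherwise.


Condition (i): r(k − 1) = 16·2 = 32; λ(v − 1) = 6·4 = 24. Match? NO.
Condition (ii): bk = 18·3 = 54; vr = 5·16 = 80. Match? NO.
Both conditions hold? NO.

NO


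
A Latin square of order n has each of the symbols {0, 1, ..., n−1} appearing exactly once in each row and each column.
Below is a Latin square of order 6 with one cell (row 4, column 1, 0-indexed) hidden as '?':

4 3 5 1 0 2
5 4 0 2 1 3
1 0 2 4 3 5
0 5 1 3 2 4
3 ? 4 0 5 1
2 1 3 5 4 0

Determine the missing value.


Row 4 contains symbols [0, 1, 3, 4, 5] — missing [2].
Column 1 contains symbols [0, 1, 3, 4, 5] — missing [2].
The missing symbol must appear in both missing sets; intersection = [2].
Therefore the hidden value is 2.

Missing value = 2.


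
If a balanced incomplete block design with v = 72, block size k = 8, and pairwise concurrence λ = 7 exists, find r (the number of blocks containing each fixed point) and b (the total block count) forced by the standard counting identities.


Any 2-(v, k, λ) BIBD satisfies two necessary conditions:
  (i)  Each point sits in r blocks, and counting incidences through any fixed point gives r(k − 1) = λ(v − 1), so r = λ(v − 1)/(k − 1).
  (ii) Total incidences bk = vr, so b = vr/k.
Step 1: r = λ(v − 1)/(k − 1) = 7·(72 − 1)/(8 − 1) = 7·71/7 = 497/7 = 71.
Step 2: b = vr/k = 72·71/8 = 5112/8 = 639.
Check integrality: r = 71 ∈ Z ✓, b = 639 ∈ Z ✓.
(These identities are necessary conditions: they determine r and b for any design with these parameters, but do not by themselves prove that one exists.)

r = 71, b = 639.


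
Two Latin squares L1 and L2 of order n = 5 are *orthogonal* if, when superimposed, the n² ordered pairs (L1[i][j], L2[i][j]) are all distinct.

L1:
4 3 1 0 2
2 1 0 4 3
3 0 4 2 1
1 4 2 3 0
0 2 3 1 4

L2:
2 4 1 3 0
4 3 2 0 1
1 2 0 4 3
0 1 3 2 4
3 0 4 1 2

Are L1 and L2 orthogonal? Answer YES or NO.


Form the n² = 25 superimposed pairs (L1[i][j], L2[i][j]), row by row (rows and columns indexed from 0):
row 0: (4,2) (3,4) (1,1) (0,3) (2,0)
row 1: (2,4) (1,3) (0,2) (4,0) (3,1)
row 2: (3,1) (0,2) (4,0) (2,4) (1,3)
row 3: (1,0) (4,1) (2,3) (3,2) (0,4)
row 4: (0,3) (2,0) (3,4) (1,1) (4,2)
Orthogonality requires all 25 pairs distinct.
But the pair (3,1) repeats: cell (1,4) has L1 = 3, L2 = 1, and cell (2,0) has L1 = 3, L2 = 1.
A repeated pair means some other pair never occurs (only 15 distinct pairs out of 25), so the squares are not orthogonal.
Conclusion: NO.

NO


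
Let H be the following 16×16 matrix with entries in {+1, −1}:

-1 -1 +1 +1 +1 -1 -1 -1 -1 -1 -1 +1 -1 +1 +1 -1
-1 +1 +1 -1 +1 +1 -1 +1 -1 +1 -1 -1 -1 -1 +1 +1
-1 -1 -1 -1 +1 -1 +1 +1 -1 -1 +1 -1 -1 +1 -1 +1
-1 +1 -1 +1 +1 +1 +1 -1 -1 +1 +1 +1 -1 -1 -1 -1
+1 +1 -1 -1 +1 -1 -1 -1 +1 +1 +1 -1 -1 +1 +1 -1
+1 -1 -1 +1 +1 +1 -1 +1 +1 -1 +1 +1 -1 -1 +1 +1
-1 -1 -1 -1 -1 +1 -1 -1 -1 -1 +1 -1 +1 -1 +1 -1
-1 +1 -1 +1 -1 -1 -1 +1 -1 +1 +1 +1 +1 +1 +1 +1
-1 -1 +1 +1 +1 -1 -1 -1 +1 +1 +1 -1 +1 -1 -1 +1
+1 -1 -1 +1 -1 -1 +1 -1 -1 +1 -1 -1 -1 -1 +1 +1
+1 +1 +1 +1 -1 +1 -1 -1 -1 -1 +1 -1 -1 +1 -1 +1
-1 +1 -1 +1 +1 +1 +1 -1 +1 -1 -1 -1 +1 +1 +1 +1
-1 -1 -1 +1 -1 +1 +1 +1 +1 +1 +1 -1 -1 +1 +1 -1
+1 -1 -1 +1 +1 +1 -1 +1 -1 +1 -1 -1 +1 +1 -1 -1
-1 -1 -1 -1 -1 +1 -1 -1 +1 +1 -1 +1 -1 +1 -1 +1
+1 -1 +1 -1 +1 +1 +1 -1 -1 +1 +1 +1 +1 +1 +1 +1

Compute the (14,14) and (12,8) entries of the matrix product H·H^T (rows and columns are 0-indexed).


Row 8 of H: [-1, -1, 1, 1, 1, -1, -1, -1, 1, 1, 1, -1, 1, -1, -1, 1].
Row 12 of H: [-1, -1, -1, 1, -1, 1, 1, 1, 1, 1, 1, -1, -1, 1, 1, -1].
Row 14 of H: [-1, -1, -1, -1, -1, 1, -1, -1, 1, 1, -1, 1, -1, 1, -1, 1].
(H·H^T)[14][14] = Σ_j H[14][j]·H[14][j] = (-1)² + (-1)² + (-1)² + (-1)² + (-1)² + (1)² + (-1)² + (-1)² + (1)² + (1)² + (-1)² + (1)² + (-1)² + (1)² + (-1)² + (1)² = 1 + 1 + 1 + 1 + 1 + 1 + 1 + 1 + 1 + 1 + 1 + 1 + 1 + 1 + 1 + 1 = 16.
(H·H^T)[12][8] = Σ_j H[12][j]·H[8][j] = (-1)·(-1) + (-1)·(-1) + (-1)·(1) + (1)·(1) + (-1)·(1) + (1)·(-1) + (1)·(-1) + (1)·(-1) + (1)·(1) + (1)·(1) + (1)·(1) + (-1)·(-1) + (-1)·(1) + (1)·(-1) + (1)·(-1) + (-1)·(1) = 1 + 1 + -1 + 1 + -1 + -1 + -1 + -1 + 1 + 1 + 1 + 1 + -1 + -1 + -1 + -1 = -2.
Rows 12 and 8 are not orthogonal (dot product = -2 ≠ 0), so H is not a Hadamard matrix.

(14,14) entry = 16; (12,8) entry = -2.


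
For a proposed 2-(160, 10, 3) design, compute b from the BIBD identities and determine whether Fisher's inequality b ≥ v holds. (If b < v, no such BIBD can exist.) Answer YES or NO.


r = λ(v − 1)/(k − 1) = 3·159/9 = 53.
b = vr/k = 160·53/10 = 848.
Fisher's inequality: b ≥ v ⇔ 848 ≥ 160? YES.

YES


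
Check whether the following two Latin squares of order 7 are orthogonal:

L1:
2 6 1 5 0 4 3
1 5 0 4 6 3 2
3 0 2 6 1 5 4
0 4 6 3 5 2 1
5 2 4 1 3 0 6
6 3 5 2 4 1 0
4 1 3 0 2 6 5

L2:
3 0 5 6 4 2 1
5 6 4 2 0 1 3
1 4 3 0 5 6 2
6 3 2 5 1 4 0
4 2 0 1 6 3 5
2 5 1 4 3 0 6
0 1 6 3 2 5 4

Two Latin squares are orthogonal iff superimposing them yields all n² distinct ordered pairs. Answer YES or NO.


Form the n² = 49 superimposed pairs (L1[i][j], L2[i][j]), row by row (rows and columns indexed from 0):
row 0: (2,3) (6,0) (1,5) (5,6) (0,4) (4,2) (3,1)
row 1: (1,5) (5,6) (0,4) (4,2) (6,0) (3,1) (2,3)
row 2: (3,1) (0,4) (2,3) (6,0) (1,5) (5,6) (4,2)
row 3: (0,6) (4,3) (6,2) (3,5) (5,1) (2,4) (1,0)
row 4: (5,4) (2,2) (4,0) (1,1) (3,6) (0,3) (6,5)
row 5: (6,2) (3,5) (5,1) (2,4) (4,3) (1,0) (0,6)
row 6: (4,0) (1,1) (3,6) (0,3) (2,2) (6,5) (5,4)
Orthogonality requires all 49 pairs distinct.
But the pair (1,5) repeats: cell (0,2) has L1 = 1, L2 = 5, and cell (1,0) has L1 = 1, L2 = 5.
A repeated pair means some other pair never occurs (only 21 distinct pairs out of 49), so the squares are not orthogonal.
Conclusion: NO.

NO


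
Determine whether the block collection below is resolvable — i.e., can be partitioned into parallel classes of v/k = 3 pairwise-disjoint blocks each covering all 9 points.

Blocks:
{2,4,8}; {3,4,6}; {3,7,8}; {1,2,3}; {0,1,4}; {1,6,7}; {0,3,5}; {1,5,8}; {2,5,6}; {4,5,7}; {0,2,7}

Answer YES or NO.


v = 9, block size k = 3, number of blocks = 11.
For resolvability, blocks must partition into parallel classes of size v/k = 3.
Total blocks must therefore be a multiple of 3: 11 = 3·3 + 2 ⇒ not divisible ✗.
Resolvable? NO.

NO


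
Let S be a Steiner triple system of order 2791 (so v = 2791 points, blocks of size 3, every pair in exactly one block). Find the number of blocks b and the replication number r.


An STS(v) is a 2-(v, 3, 1) BIBD: block size k = 3, λ = 1.
Replication: r(k − 1) = λ(v − 1) ⇒ r·2 = 2791 − 1 = 2790 ⇒ r = 1395.
Block count: b = v(v − 1)/6 = 2791·2790/6 = 7786890/6 = 1297815.

r = 1395, b = 1297815.


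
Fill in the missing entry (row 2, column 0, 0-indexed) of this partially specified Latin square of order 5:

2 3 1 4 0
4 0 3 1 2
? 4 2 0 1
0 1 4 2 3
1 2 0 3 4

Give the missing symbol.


Row 2 contains symbols [0, 1, 2, 4] — missing [3].
Column 0 contains symbols [0, 1, 2, 4] — missing [3].
The missing symbol must appear in both missing sets; intersection = [3].
Therefore the hidden value is 3.

Missing value = 3.


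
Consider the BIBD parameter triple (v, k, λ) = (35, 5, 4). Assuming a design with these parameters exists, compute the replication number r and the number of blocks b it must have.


Any 2-(v, k, λ) BIBD satisfies two necessary conditions:
  (i)  Each point sits in r blocks, and counting incidences through any fixed point gives r(k − 1) = λ(v − 1), so r = λ(v − 1)/(k − 1).
  (ii) Total incidences bk = vr, so b = vr/k.
Step 1: r = λ(v − 1)/(k − 1) = 4·(35 − 1)/(5 − 1) = 4·34/4 = 136/4 = 34.
Step 2: b = vr/k = 35·34/5 = 1190/5 = 238.
Check integrality: r = 34 ∈ Z ✓, b = 238 ∈ Z ✓.
(These identities are necessary conditions: they determine r and b for any design with these parameters, but do not by themselves prove that one exists.)

r = 34, b = 238.


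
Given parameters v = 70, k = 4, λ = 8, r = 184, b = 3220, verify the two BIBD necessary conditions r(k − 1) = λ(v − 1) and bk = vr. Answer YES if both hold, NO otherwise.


Condition (i): r(k − 1) = 184·3 = 552; λ(v − 1) = 8·69 = 552. Match? YES.
Condition (ii): bk = 3220·4 = 12880; vr = 70·184 = 12880. Match? YES.
Both conditions hold? YES.

YES


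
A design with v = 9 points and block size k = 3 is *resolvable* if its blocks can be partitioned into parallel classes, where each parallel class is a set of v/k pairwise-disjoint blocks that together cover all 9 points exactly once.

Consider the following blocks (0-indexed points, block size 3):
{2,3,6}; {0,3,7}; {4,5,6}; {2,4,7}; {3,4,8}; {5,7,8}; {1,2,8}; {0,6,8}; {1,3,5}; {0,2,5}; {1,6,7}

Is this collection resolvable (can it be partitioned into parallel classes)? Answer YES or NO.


v = 9, block size k = 3, number of blocks = 11.
For resolvability, blocks must partition into parallel classes of size v/k = 3.
Total blocks must therefore be a multiple of 3: 11 = 3·3 + 2 ⇒ not divisible ✗.
Resolvable? NO.

NO


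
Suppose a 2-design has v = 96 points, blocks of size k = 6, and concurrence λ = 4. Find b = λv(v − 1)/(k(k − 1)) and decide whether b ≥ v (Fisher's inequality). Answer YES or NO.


r = λ(v − 1)/(k − 1) = 4·95/5 = 76.
b = vr/k = 96·76/6 = 1216.
Fisher's inequality: b ≥ v ⇔ 1216 ≥ 96? YES.

YES


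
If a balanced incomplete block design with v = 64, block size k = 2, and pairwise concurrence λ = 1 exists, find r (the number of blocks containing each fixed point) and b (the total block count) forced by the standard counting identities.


Any 2-(v, k, λ) BIBD satisfies two necessary conditions:
  (i)  Each point sits in r blocks, and counting incidences through any fixed point gives r(k − 1) = λ(v − 1), so r = λ(v − 1)/(k − 1).
  (ii) Total incidences bk = vr, so b = vr/k.
Step 1: r = λ(v − 1)/(k − 1) = 1·(64 − 1)/(2 − 1) = 1·63/1 = 63/1 = 63.
Step 2: b = vr/k = 64·63/2 = 4032/2 = 2016.
Check integrality: r = 63 ∈ Z ✓, b = 2016 ∈ Z ✓.
(These identities are necessary conditions: they determine r and b for any design with these parameters, but do not by themselves prove that one exists.)

r = 63, b = 2016.


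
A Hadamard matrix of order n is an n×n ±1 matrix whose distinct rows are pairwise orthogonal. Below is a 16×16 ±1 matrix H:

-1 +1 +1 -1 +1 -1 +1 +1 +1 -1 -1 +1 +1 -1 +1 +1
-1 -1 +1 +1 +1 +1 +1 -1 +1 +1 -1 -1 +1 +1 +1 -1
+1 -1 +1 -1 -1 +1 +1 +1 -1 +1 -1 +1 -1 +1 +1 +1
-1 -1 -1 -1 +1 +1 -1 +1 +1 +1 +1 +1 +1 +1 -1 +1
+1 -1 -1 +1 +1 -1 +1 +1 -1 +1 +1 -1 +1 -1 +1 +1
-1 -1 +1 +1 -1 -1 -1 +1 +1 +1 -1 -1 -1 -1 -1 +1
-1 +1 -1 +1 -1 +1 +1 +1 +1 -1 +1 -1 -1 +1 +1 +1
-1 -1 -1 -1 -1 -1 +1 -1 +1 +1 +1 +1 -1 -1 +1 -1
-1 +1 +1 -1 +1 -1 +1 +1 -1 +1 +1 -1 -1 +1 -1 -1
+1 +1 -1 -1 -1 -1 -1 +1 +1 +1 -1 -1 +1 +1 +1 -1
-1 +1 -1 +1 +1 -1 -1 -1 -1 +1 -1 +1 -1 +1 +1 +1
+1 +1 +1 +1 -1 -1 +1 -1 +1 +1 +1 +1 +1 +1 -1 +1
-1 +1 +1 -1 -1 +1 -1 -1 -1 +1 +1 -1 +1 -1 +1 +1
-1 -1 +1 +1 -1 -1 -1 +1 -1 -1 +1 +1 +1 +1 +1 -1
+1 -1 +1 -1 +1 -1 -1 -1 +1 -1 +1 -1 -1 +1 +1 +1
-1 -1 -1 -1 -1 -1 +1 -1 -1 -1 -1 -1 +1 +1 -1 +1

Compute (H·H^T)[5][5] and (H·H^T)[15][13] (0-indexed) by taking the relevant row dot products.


Row 5 of H: [-1, -1, 1, 1, -1, -1, -1, 1, 1, 1, -1, -1, -1, -1, -1, 1].
Row 13 of H: [-1, -1, 1, 1, -1, -1, -1, 1, -1, -1, 1, 1, 1, 1, 1, -1].
Row 15 of H: [-1, -1, -1, -1, -1, -1, 1, -1, -1, -1, -1, -1, 1, 1, -1, 1].
(H·H^T)[5][5] = Σ_j H[5][j]·H[5][j] = (-1)² + (-1)² + (1)² + (1)² + (-1)² + (-1)² + (-1)² + (1)² + (1)² + (1)² + (-1)² + (-1)² + (-1)² + (-1)² + (-1)² + (1)² = 1 + 1 + 1 + 1 + 1 + 1 + 1 + 1 + 1 + 1 + 1 + 1 + 1 + 1 + 1 + 1 = 16.
(H·H^T)[15][13] = Σ_j H[15][j]·H[13][j] = (-1)·(-1) + (-1)·(-1) + (-1)·(1) + (-1)·(1) + (-1)·(-1) + (-1)·(-1) + (1)·(-1) + (-1)·(1) + (-1)·(-1) + (-1)·(-1) + (-1)·(1) + (-1)·(1) + (1)·(1) + (1)·(1) + (-1)·(1) + (1)·(-1) = 1 + 1 + -1 + -1 + 1 + 1 + -1 + -1 + 1 + 1 + -1 + -1 + 1 + 1 + -1 + -1 = 0.
So rows 15 and 13 are orthogonal; the diagonal entry equals n = 16.

(5,5) entry = 16; (15,13) entry = 0.


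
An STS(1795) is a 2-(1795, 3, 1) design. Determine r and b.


An STS(v) is a 2-(v, 3, 1) BIBD: block size k = 3, λ = 1.
Replication: r(k − 1) = λ(v − 1) ⇒ r·2 = 1795 − 1 = 1794 ⇒ r = 897.
Block count: b = v(v − 1)/6 = 1795·1794/6 = 3220230/6 = 536705.

r = 897, b = 536705.


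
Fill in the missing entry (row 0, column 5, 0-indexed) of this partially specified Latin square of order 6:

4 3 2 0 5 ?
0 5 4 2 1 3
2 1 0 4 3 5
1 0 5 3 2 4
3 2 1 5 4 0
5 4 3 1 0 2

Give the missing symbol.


Row 0 contains symbols [0, 2, 3, 4, 5] — missing [1].
Column 5 contains symbols [0, 2, 3, 4, 5] — missing [1].
The missing symbol must appear in both missing sets; intersection = [1].
Therefore the hidden value is 1.

Missing value = 1.
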